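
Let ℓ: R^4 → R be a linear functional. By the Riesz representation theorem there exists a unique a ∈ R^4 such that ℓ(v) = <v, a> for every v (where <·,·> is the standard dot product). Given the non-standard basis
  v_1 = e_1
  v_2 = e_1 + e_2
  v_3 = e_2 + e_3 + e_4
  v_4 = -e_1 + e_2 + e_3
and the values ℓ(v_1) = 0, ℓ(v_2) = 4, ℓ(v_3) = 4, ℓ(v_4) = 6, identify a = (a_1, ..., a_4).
a = (0, 4, 2, -2)

Write a = (a_1, ..., a_4) in the standard basis. For each basis vector v_i, ℓ(v_i) = <v_i, a> is a linear equation in the a_j's. Collect the n equations into a matrix system V a = ℓ, where row i of V is v_i (expressed in the standard basis). Since V is invertible (lower-triangular with 1s on the diagonal, up to permutation), solve by back-substitution:
  V =
[[1, 0, 0, 0],
 [1, 1, 0, 0],
 [0, 1, 1, 1],
 [-1, 1, 1, 0]]
  V a = (0, 4, 4, 6)
Solving gives a = (0, 4, 2, -2).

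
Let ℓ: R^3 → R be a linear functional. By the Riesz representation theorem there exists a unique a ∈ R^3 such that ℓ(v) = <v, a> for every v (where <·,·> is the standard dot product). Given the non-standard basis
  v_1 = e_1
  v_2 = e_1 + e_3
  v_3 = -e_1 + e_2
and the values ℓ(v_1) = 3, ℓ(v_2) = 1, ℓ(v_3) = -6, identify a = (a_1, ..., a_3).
a = (3, -3, -2)

Write a = (a_1, ..., a_3) in the standard basis. For each basis vector v_i, ℓ(v_i) = <v_i, a> is a linear equation in the a_j's. Collect the n equations into a matrix system V a = ℓ, where row i of V is v_i (expressed in the standard basis). Since V is invertible (lower-triangular with 1s on the diagonal, up to permutation), solve by back-substitution:
  V =
[[1, 0, 0],
 [1, 0, 1],
 [-1, 1, 0]]
  V a = (3, 1, -6)
Solving gives a = (3, -3, -2).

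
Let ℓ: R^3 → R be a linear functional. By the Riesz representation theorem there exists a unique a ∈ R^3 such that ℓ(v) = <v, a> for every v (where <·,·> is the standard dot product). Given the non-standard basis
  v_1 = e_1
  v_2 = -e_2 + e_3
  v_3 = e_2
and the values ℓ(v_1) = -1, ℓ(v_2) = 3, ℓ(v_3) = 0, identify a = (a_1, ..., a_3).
a = (-1, 0, 3)

Write a = (a_1, ..., a_3) in the standard basis. For each basis vector v_i, ℓ(v_i) = <v_i, a> is a linear equation in the a_j's. Collect the n equations into a matrix system V a = ℓ, where row i of V is v_i (expressed in the standard basis). Since V is invertible (lower-triangular with 1s on the diagonal, up to permutation), solve by back-substitution:
  V =
[[1, 0, 0],
 [0, -1, 1],
 [0, 1, 0]]
  V a = (-1, 3, 0)
Solving gives a = (-1, 0, 3).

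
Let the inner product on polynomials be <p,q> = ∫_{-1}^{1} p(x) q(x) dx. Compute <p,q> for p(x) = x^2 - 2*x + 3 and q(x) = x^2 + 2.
<p,q> = 236/15

Expand the product: p(x)·q(x) = x^4 - 2*x^3 + 5*x^2 - 4*x + 6.
∫_{-1}^{1} of each monomial x^k gives [2/(k+1) if k even, 0 if k odd]. Integrating term-by-term (or equivalently evaluating the antiderivative F(x) = x^5/5 - x^4/2 + 5*x^3/3 - 2*x^2 + 6*x at the endpoints):
  F(1) − F(−1) = 161/30 − (-311/30) = 236/15.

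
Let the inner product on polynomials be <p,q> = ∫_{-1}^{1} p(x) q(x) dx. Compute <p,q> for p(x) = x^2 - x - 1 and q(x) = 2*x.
<p,q> = -4/3

Expand the product: p(x)·q(x) = 2*x^3 - 2*x^2 - 2*x.
∫_{-1}^{1} of each monomial x^k gives [2/(k+1) if k even, 0 if k odd]. Integrating term-by-term (or equivalently evaluating the antiderivative F(x) = x^4/2 - 2*x^3/3 - x^2 at the endpoints):
  F(1) − F(−1) = -7/6 − (1/6) = -4/3.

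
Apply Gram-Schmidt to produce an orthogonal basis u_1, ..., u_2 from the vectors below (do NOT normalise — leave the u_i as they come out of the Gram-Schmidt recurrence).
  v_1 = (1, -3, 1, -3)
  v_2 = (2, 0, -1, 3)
Orthogonal basis:
  u_1 = (1, -3, 1, -3)
  u_2 = (12/5, -6/5, -3/5, 9/5)

Apply the Gram-Schmidt recurrence
  u_1 = v_1
  u_i = v_i − Σ_{j<i} ((v_i · u_j) / (u_j · u_j)) · u_j.

Step by step this gives:
  u_1 = (1, -3, 1, -3)
  u_2 = (12/5, -6/5, -3/5, 9/5)

Orthogonality check:
  u_2 · u_1 = 0 (should be 0)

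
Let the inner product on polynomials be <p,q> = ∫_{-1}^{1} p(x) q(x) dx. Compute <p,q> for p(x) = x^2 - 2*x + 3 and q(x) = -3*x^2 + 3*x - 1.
<p,q> = -268/15

Expand the product: p(x)·q(x) = -3*x^4 + 9*x^3 - 16*x^2 + 11*x - 3.
∫_{-1}^{1} of each monomial x^k gives [2/(k+1) if k even, 0 if k odd]. Integrating term-by-term (or equivalently evaluating the antiderivative F(x) = -3*x^5/5 + 9*x^4/4 - 16*x^3/3 + 11*x^2/2 - 3*x at the endpoints):
  F(1) − F(−1) = -71/60 − (1001/60) = -268/15.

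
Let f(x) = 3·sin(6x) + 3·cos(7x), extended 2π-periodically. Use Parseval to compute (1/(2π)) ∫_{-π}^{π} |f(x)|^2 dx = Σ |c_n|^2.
Σ |c_n|^2 = 9

Expand |f|^2 and use orthogonality of {sin(nx), cos(mx)} on [-π, π]:
  ∫_{-π}^{π} sin(nx)^2 dx = π, ∫ cos(mx)^2 dx = π, and cross terms integrate to 0.
So ∫_{-π}^{π} f(x)^2 dx = 3^2 · π + 3^2 · π = (9 + 9)π.
Divide by 2π: (9 + 9)/2 = 9.
By Parseval, this equals Σ |c_n|^2.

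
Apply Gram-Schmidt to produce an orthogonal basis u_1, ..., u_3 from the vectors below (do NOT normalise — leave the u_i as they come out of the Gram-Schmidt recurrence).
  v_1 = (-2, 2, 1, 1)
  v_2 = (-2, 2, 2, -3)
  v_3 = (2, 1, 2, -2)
Orthogonal basis:
  u_1 = (-2, 2, 1, 1)
  u_2 = (-3/5, 3/5, 13/10, -37/10)
  u_3 = (314/161, 169/161, 232/161, 58/161)

Apply the Gram-Schmidt recurrence
  u_1 = v_1
  u_i = v_i − Σ_{j<i} ((v_i · u_j) / (u_j · u_j)) · u_j.

Step by step this gives:
  u_1 = (-2, 2, 1, 1)
  u_2 = (-3/5, 3/5, 13/10, -37/10)
  u_3 = (314/161, 169/161, 232/161, 58/161)

Orthogonality check:
  u_2 · u_1 = 0 (should be 0)
  u_3 · u_1 = 0 (should be 0)
  u_3 · u_2 = 0 (should be 0)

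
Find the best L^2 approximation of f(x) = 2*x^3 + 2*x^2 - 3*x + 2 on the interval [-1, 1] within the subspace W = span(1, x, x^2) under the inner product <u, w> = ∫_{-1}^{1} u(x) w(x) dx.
g(x) = 2*x^2 - 9*x/5 + 2

The best approximation g ∈ W is the orthogonal projection of f onto W. Writing g = a_0 + a_1 x + a_2 x^2, the coefficients solve the normal equations G · a = b where
  G_{ij} = <φ_i, φ_j> and b_i = <f, φ_i>, with φ_0 = 1, φ_1 = x, φ_2 = x^2.
G =
  [2, 0, 2/3]
  [0, 2/3, 0]
  [2/3, 0, 2/5],
b = (16/3, -6/5, 32/15).
Solving gives a_0 = 2, a_1 = -9/5, a_2 = 2, so
  g(x) = 2*x^2 - 9*x/5 + 2.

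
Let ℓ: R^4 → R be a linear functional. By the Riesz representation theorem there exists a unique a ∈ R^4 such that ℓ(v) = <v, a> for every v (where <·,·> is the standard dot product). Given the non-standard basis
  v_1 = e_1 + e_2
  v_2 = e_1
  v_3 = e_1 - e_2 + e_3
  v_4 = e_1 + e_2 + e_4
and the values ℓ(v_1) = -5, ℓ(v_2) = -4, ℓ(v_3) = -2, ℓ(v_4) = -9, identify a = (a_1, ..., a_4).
a = (-4, -1, 1, -4)

Write a = (a_1, ..., a_4) in the standard basis. For each basis vector v_i, ℓ(v_i) = <v_i, a> is a linear equation in the a_j's. Collect the n equations into a matrix system V a = ℓ, where row i of V is v_i (expressed in the standard basis). Since V is invertible (lower-triangular with 1s on the diagonal, up to permutation), solve by back-substitution:
  V =
[[1, 1, 0, 0],
 [1, 0, 0, 0],
 [1, -1, 1, 0],
 [1, 1, 0, 1]]
  V a = (-5, -4, -2, -9)
Solving gives a = (-4, -1, 1, -4).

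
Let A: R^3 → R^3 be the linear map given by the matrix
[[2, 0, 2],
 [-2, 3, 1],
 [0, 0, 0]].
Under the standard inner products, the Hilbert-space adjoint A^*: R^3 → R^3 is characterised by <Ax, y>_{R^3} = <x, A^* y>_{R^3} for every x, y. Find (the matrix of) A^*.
A^* = A^T =
[[2, -2, 0],
 [0, 3, 0],
 [2, 1, 0]]

For real matrices with standard dot products, the defining identity <Ax, y> = <x, A^* y> gives (Ax)^T y = x^T (A^*) y, i.e. x^T A^T y = x^T (A^*) y. Since this holds for all x, y, we must have A^* = A^T. Therefore
A^* =
[[2, -2, 0],
 [0, 3, 0],
 [2, 1, 0]].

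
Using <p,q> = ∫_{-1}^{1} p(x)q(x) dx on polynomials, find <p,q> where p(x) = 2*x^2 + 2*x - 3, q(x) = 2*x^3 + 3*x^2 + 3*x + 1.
<p,q> = -8/3

Expand the product: p(x)·q(x) = 4*x^5 + 10*x^4 + 6*x^3 - x^2 - 7*x - 3.
∫_{-1}^{1} of each monomial x^k gives [2/(k+1) if k even, 0 if k odd]. Integrating term-by-term (or equivalently evaluating the antiderivative F(x) = 2*x^6/3 + 2*x^5 + 3*x^4/2 - x^3/3 - 7*x^2/2 - 3*x at the endpoints):
  F(1) − F(−1) = -8/3 − (0) = -8/3.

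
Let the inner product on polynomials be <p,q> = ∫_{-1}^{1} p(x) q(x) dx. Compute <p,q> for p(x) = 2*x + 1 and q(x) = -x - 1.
<p,q> = -10/3

Expand the product: p(x)·q(x) = -2*x^2 - 3*x - 1.
∫_{-1}^{1} of each monomial x^k gives [2/(k+1) if k even, 0 if k odd]. Integrating term-by-term (or equivalently evaluating the antiderivative F(x) = -2*x^3/3 - 3*x^2/2 - x at the endpoints):
  F(1) − F(−1) = -19/6 − (1/6) = -10/3.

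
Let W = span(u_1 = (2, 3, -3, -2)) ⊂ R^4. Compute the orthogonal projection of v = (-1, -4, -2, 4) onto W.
proj_W(v) = (-16/13, -24/13, 24/13, 16/13)

Set up U = [u_1 | ... | u_1] ∈ R^(4×1). The projector onto W = col(U) is P = U (U^T U)^(-1) U^T.
Compute U^T U =
  [26],
and U^T v = (-16).
Solve U^T U · c = U^T v for the coefficients: c = (-8/13). The projection is proj_W(v) = U c.
Check: (v - proj_W(v)) · u_1 = 0  (should be 0).
Result: proj_W(v) = (-16/13, -24/13, 24/13, 16/13).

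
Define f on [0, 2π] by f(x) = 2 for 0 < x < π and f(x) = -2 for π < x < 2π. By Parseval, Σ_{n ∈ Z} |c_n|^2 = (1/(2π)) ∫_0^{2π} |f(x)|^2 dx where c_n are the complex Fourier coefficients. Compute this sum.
Σ |c_n|^2 = 4

Parseval equates the L^2 energy of f (normalised by 1/(2π)) with the ℓ^2 sum of its Fourier coefficients: (1/(2π)) ∫_0^{2π} |f|^2 = Σ |c_n|^2.
Compute the left side: (1/(2π)) [∫_0^π 2^2 dx + ∫_π^{2π} (-2)^2 dx] = (1/(2π)) · (4π + 4π) = (4 + 4)/2 = 4.
So Σ_{n ∈ Z} |c_n|^2 = 4.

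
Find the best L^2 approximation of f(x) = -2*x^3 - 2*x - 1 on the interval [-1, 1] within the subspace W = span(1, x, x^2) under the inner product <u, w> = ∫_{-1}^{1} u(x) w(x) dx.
g(x) = -16*x/5 - 1

The best approximation g ∈ W is the orthogonal projection of f onto W. Writing g = a_0 + a_1 x + a_2 x^2, the coefficients solve the normal equations G · a = b where
  G_{ij} = <φ_i, φ_j> and b_i = <f, φ_i>, with φ_0 = 1, φ_1 = x, φ_2 = x^2.
G =
  [2, 0, 2/3]
  [0, 2/3, 0]
  [2/3, 0, 2/5],
b = (-2, -32/15, -2/3).
Solving gives a_0 = -1, a_1 = -16/5, a_2 = 0, so
  g(x) = -16*x/5 - 1.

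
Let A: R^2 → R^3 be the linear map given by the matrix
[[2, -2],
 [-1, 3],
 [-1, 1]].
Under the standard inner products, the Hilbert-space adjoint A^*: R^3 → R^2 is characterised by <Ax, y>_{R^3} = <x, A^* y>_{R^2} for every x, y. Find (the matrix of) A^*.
A^* = A^T =
[[2, -1, -1],
 [-2, 3, 1]]

For real matrices with standard dot products, the defining identity <Ax, y> = <x, A^* y> gives (Ax)^T y = x^T (A^*) y, i.e. x^T A^T y = x^T (A^*) y. Since this holds for all x, y, we must have A^* = A^T. Therefore
A^* =
[[2, -1, -1],
 [-2, 3, 1]].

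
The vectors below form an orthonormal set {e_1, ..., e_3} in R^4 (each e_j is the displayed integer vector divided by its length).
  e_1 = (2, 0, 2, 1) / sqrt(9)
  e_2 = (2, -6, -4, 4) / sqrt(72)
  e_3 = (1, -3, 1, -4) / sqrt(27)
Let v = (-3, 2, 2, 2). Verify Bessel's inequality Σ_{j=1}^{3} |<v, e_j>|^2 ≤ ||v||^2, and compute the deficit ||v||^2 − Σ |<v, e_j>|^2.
Σ |<v, e_j>|^2 = 77/6; ||v||^2 = 21; deficit = 49/6

Write each e_j = u_j / sqrt(<u_j, u_j>) where u_j is the displayed integer vector. Then <v, e_j> = <v, u_j> / sqrt(<u_j, u_j>), so |<v, e_j>|^2 = <v, u_j>^2 / <u_j, u_j>.
Coefficients: <v, e_1> = 0/sqrt(9), <v, e_2> = -18/sqrt(72), <v, e_3> = -15/sqrt(27).
Square and sum: Σ |<v, e_j>|^2 = 77/6.
Compute ||v||^2 = v·v = 21.
Deficit = 21 − 77/6 = 49/6 ≥ 0, confirming Bessel's inequality. (The deficit equals ||v − Σ <v,e_j> e_j||^2, the squared distance from v to span{e_j}.)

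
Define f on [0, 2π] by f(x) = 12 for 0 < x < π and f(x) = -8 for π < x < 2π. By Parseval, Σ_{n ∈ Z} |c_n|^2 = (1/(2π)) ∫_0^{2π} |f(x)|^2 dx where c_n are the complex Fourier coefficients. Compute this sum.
Σ |c_n|^2 = 104

Parseval equates the L^2 energy of f (normalised by 1/(2π)) with the ℓ^2 sum of its Fourier coefficients: (1/(2π)) ∫_0^{2π} |f|^2 = Σ |c_n|^2.
Compute the left side: (1/(2π)) [∫_0^π 12^2 dx + ∫_π^{2π} (-8)^2 dx] = (1/(2π)) · (144π + 64π) = (144 + 64)/2 = 104.
So Σ_{n ∈ Z} |c_n|^2 = 104.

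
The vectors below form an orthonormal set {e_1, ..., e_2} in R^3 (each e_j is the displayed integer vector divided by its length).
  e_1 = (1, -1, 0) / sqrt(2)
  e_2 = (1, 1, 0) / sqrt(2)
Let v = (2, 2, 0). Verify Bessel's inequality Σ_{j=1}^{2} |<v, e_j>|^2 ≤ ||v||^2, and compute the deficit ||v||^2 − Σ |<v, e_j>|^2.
Σ |<v, e_j>|^2 = 8; ||v||^2 = 8; deficit = 0

Write each e_j = u_j / sqrt(<u_j, u_j>) where u_j is the displayed integer vector. Then <v, e_j> = <v, u_j> / sqrt(<u_j, u_j>), so |<v, e_j>|^2 = <v, u_j>^2 / <u_j, u_j>.
Coefficients: <v, e_1> = 0/sqrt(2), <v, e_2> = 4/sqrt(2).
Square and sum: Σ |<v, e_j>|^2 = 8.
Compute ||v||^2 = v·v = 8.
Deficit = 8 − 8 = 0 ≥ 0, confirming Bessel's inequality. (The deficit equals ||v − Σ <v,e_j> e_j||^2, the squared distance from v to span{e_j}.)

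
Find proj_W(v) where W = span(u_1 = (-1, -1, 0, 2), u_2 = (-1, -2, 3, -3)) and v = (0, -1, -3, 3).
proj_W(v) = (-38/129, 37/129, -75/43, 451/129)

Set up U = [u_1 | ... | u_2] ∈ R^(4×2). The projector onto W = col(U) is P = U (U^T U)^(-1) U^T.
Compute U^T U =
  [6, -3]
  [-3, 23],
and U^T v = (7, -16).
Solve U^T U · c = U^T v for the coefficients: c = (113/129, -25/43). The projection is proj_W(v) = U c.
Check: (v - proj_W(v)) · u_1 = 0  (should be 0).
Check: (v - proj_W(v)) · u_2 = 0  (should be 0).
Result: proj_W(v) = (-38/129, 37/129, -75/43, 451/129).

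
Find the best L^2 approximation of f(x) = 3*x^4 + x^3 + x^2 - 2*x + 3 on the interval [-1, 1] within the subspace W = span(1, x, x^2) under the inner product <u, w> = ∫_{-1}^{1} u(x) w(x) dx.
g(x) = 25*x^2/7 - 7*x/5 + 96/35

The best approximation g ∈ W is the orthogonal projection of f onto W. Writing g = a_0 + a_1 x + a_2 x^2, the coefficients solve the normal equations G · a = b where
  G_{ij} = <φ_i, φ_j> and b_i = <f, φ_i>, with φ_0 = 1, φ_1 = x, φ_2 = x^2.
G =
  [2, 0, 2/3]
  [0, 2/3, 0]
  [2/3, 0, 2/5],
b = (118/15, -14/15, 114/35).
Solving gives a_0 = 96/35, a_1 = -7/5, a_2 = 25/7, so
  g(x) = 25*x^2/7 - 7*x/5 + 96/35.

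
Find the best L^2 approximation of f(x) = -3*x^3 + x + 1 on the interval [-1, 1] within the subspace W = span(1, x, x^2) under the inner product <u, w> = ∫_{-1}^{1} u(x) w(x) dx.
g(x) = 1 - 4*x/5

The best approximation g ∈ W is the orthogonal projection of f onto W. Writing g = a_0 + a_1 x + a_2 x^2, the coefficients solve the normal equations G · a = b where
  G_{ij} = <φ_i, φ_j> and b_i = <f, φ_i>, with φ_0 = 1, φ_1 = x, φ_2 = x^2.
G =
  [2, 0, 2/3]
  [0, 2/3, 0]
  [2/3, 0, 2/5],
b = (2, -8/15, 2/3).
Solving gives a_0 = 1, a_1 = -4/5, a_2 = 0, so
  g(x) = 1 - 4*x/5.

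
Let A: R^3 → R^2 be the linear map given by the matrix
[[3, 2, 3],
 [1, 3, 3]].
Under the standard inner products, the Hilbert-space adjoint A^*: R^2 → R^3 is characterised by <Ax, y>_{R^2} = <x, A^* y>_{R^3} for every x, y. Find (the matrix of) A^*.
A^* = A^T =
[[3, 1],
 [2, 3],
 [3, 3]]

For real matrices with standard dot products, the defining identity <Ax, y> = <x, A^* y> gives (Ax)^T y = x^T (A^*) y, i.e. x^T A^T y = x^T (A^*) y. Since this holds for all x, y, we must have A^* = A^T. Therefore
A^* =
[[3, 1],
 [2, 3],
 [3, 3]].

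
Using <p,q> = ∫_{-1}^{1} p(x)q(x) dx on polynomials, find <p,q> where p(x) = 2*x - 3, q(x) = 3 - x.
<p,q> = -58/3

Expand the product: p(x)·q(x) = -2*x^2 + 9*x - 9.
∫_{-1}^{1} of each monomial x^k gives [2/(k+1) if k even, 0 if k odd]. Integrating term-by-term (or equivalently evaluating the antiderivative F(x) = -2*x^3/3 + 9*x^2/2 - 9*x at the endpoints):
  F(1) − F(−1) = -31/6 − (85/6) = -58/3.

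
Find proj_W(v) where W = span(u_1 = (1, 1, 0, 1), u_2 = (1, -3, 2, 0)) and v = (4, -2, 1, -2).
proj_W(v) = (30/19, -42/19, 36/19, 12/19)

Set up U = [u_1 | ... | u_2] ∈ R^(4×2). The projector onto W = col(U) is P = U (U^T U)^(-1) U^T.
Compute U^T U =
  [3, -2]
  [-2, 14],
and U^T v = (0, 12).
Solve U^T U · c = U^T v for the coefficients: c = (12/19, 18/19). The projection is proj_W(v) = U c.
Check: (v - proj_W(v)) · u_1 = 0  (should be 0).
Check: (v - proj_W(v)) · u_2 = 0  (should be 0).
Result: proj_W(v) = (30/19, -42/19, 36/19, 12/19).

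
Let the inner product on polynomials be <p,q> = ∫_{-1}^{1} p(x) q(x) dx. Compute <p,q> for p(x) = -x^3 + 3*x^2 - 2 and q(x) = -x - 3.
<p,q> = 32/5

Expand the product: p(x)·q(x) = x^4 - 9*x^2 + 2*x + 6.
∫_{-1}^{1} of each monomial x^k gives [2/(k+1) if k even, 0 if k odd]. Integrating term-by-term (or equivalently evaluating the antiderivative F(x) = x^5/5 - 3*x^3 + x^2 + 6*x at the endpoints):
  F(1) − F(−1) = 21/5 − (-11/5) = 32/5.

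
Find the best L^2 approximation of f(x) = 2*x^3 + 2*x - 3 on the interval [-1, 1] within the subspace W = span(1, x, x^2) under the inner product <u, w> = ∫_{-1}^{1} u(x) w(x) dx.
g(x) = 16*x/5 - 3

The best approximation g ∈ W is the orthogonal projection of f onto W. Writing g = a_0 + a_1 x + a_2 x^2, the coefficients solve the normal equations G · a = b where
  G_{ij} = <φ_i, φ_j> and b_i = <f, φ_i>, with φ_0 = 1, φ_1 = x, φ_2 = x^2.
G =
  [2, 0, 2/3]
  [0, 2/3, 0]
  [2/3, 0, 2/5],
b = (-6, 32/15, -2).
Solving gives a_0 = -3, a_1 = 16/5, a_2 = 0, so
  g(x) = 16*x/5 - 3.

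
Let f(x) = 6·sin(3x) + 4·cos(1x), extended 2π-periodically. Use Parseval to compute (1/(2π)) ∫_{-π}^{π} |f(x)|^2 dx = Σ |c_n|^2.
Σ |c_n|^2 = 26

Expand |f|^2 and use orthogonality of {sin(nx), cos(mx)} on [-π, π]:
  ∫_{-π}^{π} sin(nx)^2 dx = π, ∫ cos(mx)^2 dx = π, and cross terms integrate to 0.
So ∫_{-π}^{π} f(x)^2 dx = 6^2 · π + 4^2 · π = (36 + 16)π.
Divide by 2π: (36 + 16)/2 = 26.
By Parseval, this equals Σ |c_n|^2.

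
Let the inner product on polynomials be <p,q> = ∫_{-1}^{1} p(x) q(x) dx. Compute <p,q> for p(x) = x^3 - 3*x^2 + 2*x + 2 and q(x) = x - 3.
<p,q> = -64/15

Expand the product: p(x)·q(x) = x^4 - 6*x^3 + 11*x^2 - 4*x - 6.
∫_{-1}^{1} of each monomial x^k gives [2/(k+1) if k even, 0 if k odd]. Integrating term-by-term (or equivalently evaluating the antiderivative F(x) = x^5/5 - 3*x^4/2 + 11*x^3/3 - 2*x^2 - 6*x at the endpoints):
  F(1) − F(−1) = -169/30 − (-41/30) = -64/15.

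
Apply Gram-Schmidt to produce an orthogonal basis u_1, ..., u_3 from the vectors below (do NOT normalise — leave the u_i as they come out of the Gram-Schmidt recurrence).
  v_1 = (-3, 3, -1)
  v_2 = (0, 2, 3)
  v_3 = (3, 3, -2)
Orthogonal basis:
  u_1 = (-3, 3, -1)
  u_2 = (9/19, 29/19, 60/19)
  u_3 = (396/119, 324/119, -216/119)

Apply the Gram-Schmidt recurrence
  u_1 = v_1
  u_i = v_i − Σ_{j<i} ((v_i · u_j) / (u_j · u_j)) · u_j.

Step by step this gives:
  u_1 = (-3, 3, -1)
  u_2 = (9/19, 29/19, 60/19)
  u_3 = (396/119, 324/119, -216/119)

Orthogonality check:
  u_2 · u_1 = 0 (should be 0)
  u_3 · u_1 = 0 (should be 0)
  u_3 · u_2 = 0 (should be 0)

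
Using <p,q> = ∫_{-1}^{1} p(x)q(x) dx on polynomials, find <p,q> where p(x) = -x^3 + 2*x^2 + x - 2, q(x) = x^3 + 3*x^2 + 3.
<p,q> = -332/35

Expand the product: p(x)·q(x) = -x^6 - x^5 + 7*x^4 - 2*x^3 + 3*x - 6.
∫_{-1}^{1} of each monomial x^k gives [2/(k+1) if k even, 0 if k odd]. Integrating term-by-term (or equivalently evaluating the antiderivative F(x) = -x^7/7 - x^6/6 + 7*x^5/5 - x^4/2 + 3*x^2/2 - 6*x at the endpoints):
  F(1) − F(−1) = -821/210 − (1171/210) = -332/35.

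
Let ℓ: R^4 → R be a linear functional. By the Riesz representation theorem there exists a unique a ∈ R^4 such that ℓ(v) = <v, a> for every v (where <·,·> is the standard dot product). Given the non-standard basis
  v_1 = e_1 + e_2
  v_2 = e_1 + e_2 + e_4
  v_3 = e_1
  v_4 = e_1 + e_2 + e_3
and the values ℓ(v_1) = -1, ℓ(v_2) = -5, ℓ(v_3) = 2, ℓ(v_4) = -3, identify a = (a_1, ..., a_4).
a = (2, -3, -2, -4)

Write a = (a_1, ..., a_4) in the standard basis. For each basis vector v_i, ℓ(v_i) = <v_i, a> is a linear equation in the a_j's. Collect the n equations into a matrix system V a = ℓ, where row i of V is v_i (expressed in the standard basis). Since V is invertible (lower-triangular with 1s on the diagonal, up to permutation), solve by back-substitution:
  V =
[[1, 1, 0, 0],
 [1, 1, 0, 1],
 [1, 0, 0, 0],
 [1, 1, 1, 0]]
  V a = (-1, -5, 2, -3)
Solving gives a = (2, -3, -2, -4).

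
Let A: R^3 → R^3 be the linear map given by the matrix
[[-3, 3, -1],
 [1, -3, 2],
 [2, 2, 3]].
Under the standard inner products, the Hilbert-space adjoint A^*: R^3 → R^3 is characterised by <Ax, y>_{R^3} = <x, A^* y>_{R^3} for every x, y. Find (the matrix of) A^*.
A^* = A^T =
[[-3, 1, 2],
 [3, -3, 2],
 [-1, 2, 3]]

For real matrices with standard dot products, the defining identity <Ax, y> = <x, A^* y> gives (Ax)^T y = x^T (A^*) y, i.e. x^T A^T y = x^T (A^*) y. Since this holds for all x, y, we must have A^* = A^T. Therefore
A^* =
[[-3, 1, 2],
 [3, -3, 2],
 [-1, 2, 3]].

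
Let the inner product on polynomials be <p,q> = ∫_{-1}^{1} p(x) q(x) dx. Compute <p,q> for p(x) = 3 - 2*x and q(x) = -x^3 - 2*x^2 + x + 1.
<p,q> = 22/15

Expand the product: p(x)·q(x) = 2*x^4 + x^3 - 8*x^2 + x + 3.
∫_{-1}^{1} of each monomial x^k gives [2/(k+1) if k even, 0 if k odd]. Integrating term-by-term (or equivalently evaluating the antiderivative F(x) = 2*x^5/5 + x^4/4 - 8*x^3/3 + x^2/2 + 3*x at the endpoints):
  F(1) − F(−1) = 89/60 − (1/60) = 22/15.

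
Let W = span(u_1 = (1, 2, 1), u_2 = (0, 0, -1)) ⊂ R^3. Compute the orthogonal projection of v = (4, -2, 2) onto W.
proj_W(v) = (0, 0, 2)

Set up U = [u_1 | ... | u_2] ∈ R^(3×2). The projector onto W = col(U) is P = U (U^T U)^(-1) U^T.
Compute U^T U =
  [6, -1]
  [-1, 1],
and U^T v = (2, -2).
Solve U^T U · c = U^T v for the coefficients: c = (0, -2). The projection is proj_W(v) = U c.
Check: (v - proj_W(v)) · u_1 = 0  (should be 0).
Check: (v - proj_W(v)) · u_2 = 0  (should be 0).
Result: proj_W(v) = (0, 0, 2).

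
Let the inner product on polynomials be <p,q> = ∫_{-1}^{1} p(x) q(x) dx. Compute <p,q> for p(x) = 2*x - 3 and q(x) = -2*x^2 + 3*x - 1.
<p,q> = 14

Expand the product: p(x)·q(x) = -4*x^3 + 12*x^2 - 11*x + 3.
∫_{-1}^{1} of each monomial x^k gives [2/(k+1) if k even, 0 if k odd]. Integrating term-by-term (or equivalently evaluating the antiderivative F(x) = -x^4 + 4*x^3 - 11*x^2/2 + 3*x at the endpoints):
  F(1) − F(−1) = 1/2 − (-27/2) = 14.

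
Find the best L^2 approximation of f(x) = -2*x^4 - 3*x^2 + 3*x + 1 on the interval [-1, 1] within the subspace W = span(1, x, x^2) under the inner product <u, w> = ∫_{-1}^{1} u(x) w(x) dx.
g(x) = -33*x^2/7 + 3*x + 41/35

The best approximation g ∈ W is the orthogonal projection of f onto W. Writing g = a_0 + a_1 x + a_2 x^2, the coefficients solve the normal equations G · a = b where
  G_{ij} = <φ_i, φ_j> and b_i = <f, φ_i>, with φ_0 = 1, φ_1 = x, φ_2 = x^2.
G =
  [2, 0, 2/3]
  [0, 2/3, 0]
  [2/3, 0, 2/5],
b = (-4/5, 2, -116/105).
Solving gives a_0 = 41/35, a_1 = 3, a_2 = -33/7, so
  g(x) = -33*x^2/7 + 3*x + 41/35.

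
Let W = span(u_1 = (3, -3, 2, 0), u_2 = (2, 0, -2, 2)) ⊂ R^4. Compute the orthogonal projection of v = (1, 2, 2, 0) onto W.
proj_W(v) = (-11/65, -12/65, 31/65, -23/65)

Set up U = [u_1 | ... | u_2] ∈ R^(4×2). The projector onto W = col(U) is P = U (U^T U)^(-1) U^T.
Compute U^T U =
  [22, 2]
  [2, 12],
and U^T v = (1, -2).
Solve U^T U · c = U^T v for the coefficients: c = (4/65, -23/130). The projection is proj_W(v) = U c.
Check: (v - proj_W(v)) · u_1 = 0  (should be 0).
Check: (v - proj_W(v)) · u_2 = 0  (should be 0).
Result: proj_W(v) = (-11/65, -12/65, 31/65, -23/65).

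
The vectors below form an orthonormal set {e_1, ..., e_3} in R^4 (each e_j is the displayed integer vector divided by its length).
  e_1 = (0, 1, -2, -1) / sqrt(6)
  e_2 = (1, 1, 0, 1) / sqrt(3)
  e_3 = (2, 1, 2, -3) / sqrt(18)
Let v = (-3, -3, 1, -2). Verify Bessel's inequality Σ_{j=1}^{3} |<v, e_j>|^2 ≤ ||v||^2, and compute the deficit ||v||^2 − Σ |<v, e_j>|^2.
Σ |<v, e_j>|^2 = 206/9; ||v||^2 = 23; deficit = 1/9

Write each e_j = u_j / sqrt(<u_j, u_j>) where u_j is the displayed integer vector. Then <v, e_j> = <v, u_j> / sqrt(<u_j, u_j>), so |<v, e_j>|^2 = <v, u_j>^2 / <u_j, u_j>.
Coefficients: <v, e_1> = -3/sqrt(6), <v, e_2> = -8/sqrt(3), <v, e_3> = -1/sqrt(18).
Square and sum: Σ |<v, e_j>|^2 = 206/9.
Compute ||v||^2 = v·v = 23.
Deficit = 23 − 206/9 = 1/9 ≥ 0, confirming Bessel's inequality. (The deficit equals ||v − Σ <v,e_j> e_j||^2, the squared distance from v to span{e_j}.)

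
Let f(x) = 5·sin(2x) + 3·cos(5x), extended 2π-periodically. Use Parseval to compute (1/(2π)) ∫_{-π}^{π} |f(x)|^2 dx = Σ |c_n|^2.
Σ |c_n|^2 = 17

Expand |f|^2 and use orthogonality of {sin(nx), cos(mx)} on [-π, π]:
  ∫_{-π}^{π} sin(nx)^2 dx = π, ∫ cos(mx)^2 dx = π, and cross terms integrate to 0.
So ∫_{-π}^{π} f(x)^2 dx = 5^2 · π + 3^2 · π = (25 + 9)π.
Divide by 2π: (25 + 9)/2 = 17.
By Parseval, this equals Σ |c_n|^2.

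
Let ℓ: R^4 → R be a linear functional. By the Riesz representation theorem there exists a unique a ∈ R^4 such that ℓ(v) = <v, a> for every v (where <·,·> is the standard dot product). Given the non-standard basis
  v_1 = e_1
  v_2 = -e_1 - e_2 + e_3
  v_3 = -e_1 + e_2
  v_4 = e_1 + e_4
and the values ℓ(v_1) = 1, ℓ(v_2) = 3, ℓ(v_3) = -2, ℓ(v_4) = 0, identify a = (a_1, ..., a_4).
a = (1, -1, 3, -1)

Write a = (a_1, ..., a_4) in the standard basis. For each basis vector v_i, ℓ(v_i) = <v_i, a> is a linear equation in the a_j's. Collect the n equations into a matrix system V a = ℓ, where row i of V is v_i (expressed in the standard basis). Since V is invertible (lower-triangular with 1s on the diagonal, up to permutation), solve by back-substitution:
  V =
[[1, 0, 0, 0],
 [-1, -1, 1, 0],
 [-1, 1, 0, 0],
 [1, 0, 0, 1]]
  V a = (1, 3, -2, 0)
Solving gives a = (1, -1, 3, -1).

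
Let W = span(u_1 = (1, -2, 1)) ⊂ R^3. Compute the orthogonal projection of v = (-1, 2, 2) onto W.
proj_W(v) = (-1/2, 1, -1/2)

Set up U = [u_1 | ... | u_1] ∈ R^(3×1). The projector onto W = col(U) is P = U (U^T U)^(-1) U^T.
Compute U^T U =
  [6],
and U^T v = (-3).
Solve U^T U · c = U^T v for the coefficients: c = (-1/2). The projection is proj_W(v) = U c.
Check: (v - proj_W(v)) · u_1 = 0  (should be 0).
Result: proj_W(v) = (-1/2, 1, -1/2).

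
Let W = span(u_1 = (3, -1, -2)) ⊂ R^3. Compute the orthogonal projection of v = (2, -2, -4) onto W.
proj_W(v) = (24/7, -8/7, -16/7)

Set up U = [u_1 | ... | u_1] ∈ R^(3×1). The projector onto W = col(U) is P = U (U^T U)^(-1) U^T.
Compute U^T U =
  [14],
and U^T v = (16).
Solve U^T U · c = U^T v for the coefficients: c = (8/7). The projection is proj_W(v) = U c.
Check: (v - proj_W(v)) · u_1 = 0  (should be 0).
Result: proj_W(v) = (24/7, -8/7, -16/7).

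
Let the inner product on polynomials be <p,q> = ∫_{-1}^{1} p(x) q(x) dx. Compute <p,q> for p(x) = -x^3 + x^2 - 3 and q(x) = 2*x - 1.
<p,q> = 68/15

Expand the product: p(x)·q(x) = -2*x^4 + 3*x^3 - x^2 - 6*x + 3.
∫_{-1}^{1} of each monomial x^k gives [2/(k+1) if k even, 0 if k odd]. Integrating term-by-term (or equivalently evaluating the antiderivative F(x) = -2*x^5/5 + 3*x^4/4 - x^3/3 - 3*x^2 + 3*x at the endpoints):
  F(1) − F(−1) = 1/60 − (-271/60) = 68/15.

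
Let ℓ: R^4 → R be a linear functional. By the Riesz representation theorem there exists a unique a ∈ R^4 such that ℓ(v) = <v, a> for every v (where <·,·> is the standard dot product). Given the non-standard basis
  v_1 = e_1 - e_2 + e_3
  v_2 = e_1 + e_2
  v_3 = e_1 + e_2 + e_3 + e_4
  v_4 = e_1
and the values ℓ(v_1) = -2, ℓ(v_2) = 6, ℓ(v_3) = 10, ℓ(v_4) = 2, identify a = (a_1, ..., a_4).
a = (2, 4, 0, 4)

Write a = (a_1, ..., a_4) in the standard basis. For each basis vector v_i, ℓ(v_i) = <v_i, a> is a linear equation in the a_j's. Collect the n equations into a matrix system V a = ℓ, where row i of V is v_i (expressed in the standard basis). Since V is invertible (lower-triangular with 1s on the diagonal, up to permutation), solve by back-substitution:
  V =
[[1, -1, 1, 0],
 [1, 1, 0, 0],
 [1, 1, 1, 1],
 [1, 0, 0, 0]]
  V a = (-2, 6, 10, 2)
Solving gives a = (2, 4, 0, 4).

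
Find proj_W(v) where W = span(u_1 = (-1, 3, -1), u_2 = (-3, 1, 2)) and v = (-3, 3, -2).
proj_W(v) = (-130/69, 262/69, -50/69)

Set up U = [u_1 | ... | u_2] ∈ R^(3×2). The projector onto W = col(U) is P = U (U^T U)^(-1) U^T.
Compute U^T U =
  [11, 4]
  [4, 14],
and U^T v = (14, 8).
Solve U^T U · c = U^T v for the coefficients: c = (82/69, 16/69). The projection is proj_W(v) = U c.
Check: (v - proj_W(v)) · u_1 = 0  (should be 0).
Check: (v - proj_W(v)) · u_2 = 0  (should be 0).
Result: proj_W(v) = (-130/69, 262/69, -50/69).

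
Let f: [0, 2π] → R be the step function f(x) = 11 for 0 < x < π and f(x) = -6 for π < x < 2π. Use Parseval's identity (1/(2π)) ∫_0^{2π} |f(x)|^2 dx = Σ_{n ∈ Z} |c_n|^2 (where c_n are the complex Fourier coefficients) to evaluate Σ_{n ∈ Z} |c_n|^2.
Σ |c_n|^2 = 157/2

Parseval equates the L^2 energy of f (normalised by 1/(2π)) with the ℓ^2 sum of its Fourier coefficients: (1/(2π)) ∫_0^{2π} |f|^2 = Σ |c_n|^2.
Compute the left side: (1/(2π)) [∫_0^π 11^2 dx + ∫_π^{2π} (-6)^2 dx] = (1/(2π)) · (121π + 36π) = (121 + 36)/2 = 157/2.
So Σ_{n ∈ Z} |c_n|^2 = 157/2.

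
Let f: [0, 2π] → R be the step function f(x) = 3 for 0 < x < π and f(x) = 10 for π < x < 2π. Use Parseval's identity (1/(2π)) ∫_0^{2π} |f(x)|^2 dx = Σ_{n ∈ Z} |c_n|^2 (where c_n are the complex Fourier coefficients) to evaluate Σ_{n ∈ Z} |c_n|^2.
Σ |c_n|^2 = 109/2

Parseval equates the L^2 energy of f (normalised by 1/(2π)) with the ℓ^2 sum of its Fourier coefficients: (1/(2π)) ∫_0^{2π} |f|^2 = Σ |c_n|^2.
Compute the left side: (1/(2π)) [∫_0^π 3^2 dx + ∫_π^{2π} 10^2 dx] = (1/(2π)) · (9π + 100π) = (9 + 100)/2 = 109/2.
So Σ_{n ∈ Z} |c_n|^2 = 109/2.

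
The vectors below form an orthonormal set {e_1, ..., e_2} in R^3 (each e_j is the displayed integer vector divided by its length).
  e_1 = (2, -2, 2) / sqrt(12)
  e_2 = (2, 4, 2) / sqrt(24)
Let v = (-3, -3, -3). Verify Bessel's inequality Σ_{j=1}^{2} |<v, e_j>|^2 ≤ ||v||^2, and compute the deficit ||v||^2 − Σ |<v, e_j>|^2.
Σ |<v, e_j>|^2 = 27; ||v||^2 = 27; deficit = 0

Write each e_j = u_j / sqrt(<u_j, u_j>) where u_j is the displayed integer vector. Then <v, e_j> = <v, u_j> / sqrt(<u_j, u_j>), so |<v, e_j>|^2 = <v, u_j>^2 / <u_j, u_j>.
Coefficients: <v, e_1> = -6/sqrt(12), <v, e_2> = -24/sqrt(24).
Square and sum: Σ |<v, e_j>|^2 = 27.
Compute ||v||^2 = v·v = 27.
Deficit = 27 − 27 = 0 ≥ 0, confirming Bessel's inequality. (The deficit equals ||v − Σ <v,e_j> e_j||^2, the squared distance from v to span{e_j}.)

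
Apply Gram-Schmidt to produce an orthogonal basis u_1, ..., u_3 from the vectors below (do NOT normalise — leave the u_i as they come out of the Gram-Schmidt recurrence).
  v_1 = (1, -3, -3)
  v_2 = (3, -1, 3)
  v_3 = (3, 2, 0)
Orthogonal basis:
  u_1 = (1, -3, -3)
  u_2 = (60/19, -28/19, 48/19)
  u_3 = (45/22, 45/22, -15/11)

Apply the Gram-Schmidt recurrence
  u_1 = v_1
  u_i = v_i − Σ_{j<i} ((v_i · u_j) / (u_j · u_j)) · u_j.

Step by step this gives:
  u_1 = (1, -3, -3)
  u_2 = (60/19, -28/19, 48/19)
  u_3 = (45/22, 45/22, -15/11)

Orthogonality check:
  u_2 · u_1 = 0 (should be 0)
  u_3 · u_1 = 0 (should be 0)
  u_3 · u_2 = 0 (should be 0)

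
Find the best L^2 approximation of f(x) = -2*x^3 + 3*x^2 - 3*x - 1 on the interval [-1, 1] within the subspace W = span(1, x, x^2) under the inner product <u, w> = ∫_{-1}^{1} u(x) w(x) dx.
g(x) = 3*x^2 - 21*x/5 - 1

The best approximation g ∈ W is the orthogonal projection of f onto W. Writing g = a_0 + a_1 x + a_2 x^2, the coefficients solve the normal equations G · a = b where
  G_{ij} = <φ_i, φ_j> and b_i = <f, φ_i>, with φ_0 = 1, φ_1 = x, φ_2 = x^2.
G =
  [2, 0, 2/3]
  [0, 2/3, 0]
  [2/3, 0, 2/5],
b = (0, -14/5, 8/15).
Solving gives a_0 = -1, a_1 = -21/5, a_2 = 3, so
  g(x) = 3*x^2 - 21*x/5 - 1.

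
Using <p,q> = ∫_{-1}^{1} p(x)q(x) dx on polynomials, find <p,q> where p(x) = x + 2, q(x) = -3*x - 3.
<p,q> = -14

Expand the product: p(x)·q(x) = -3*x^2 - 9*x - 6.
∫_{-1}^{1} of each monomial x^k gives [2/(k+1) if k even, 0 if k odd]. Integrating term-by-term (or equivalently evaluating the antiderivative F(x) = -x^3 - 9*x^2/2 - 6*x at the endpoints):
  F(1) − F(−1) = -23/2 − (5/2) = -14.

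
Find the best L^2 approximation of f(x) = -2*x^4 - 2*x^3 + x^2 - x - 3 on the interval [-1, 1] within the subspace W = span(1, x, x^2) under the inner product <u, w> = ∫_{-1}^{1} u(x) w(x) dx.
g(x) = -5*x^2/7 - 11*x/5 - 99/35

The best approximation g ∈ W is the orthogonal projection of f onto W. Writing g = a_0 + a_1 x + a_2 x^2, the coefficients solve the normal equations G · a = b where
  G_{ij} = <φ_i, φ_j> and b_i = <f, φ_i>, with φ_0 = 1, φ_1 = x, φ_2 = x^2.
G =
  [2, 0, 2/3]
  [0, 2/3, 0]
  [2/3, 0, 2/5],
b = (-92/15, -22/15, -76/35).
Solving gives a_0 = -99/35, a_1 = -11/5, a_2 = -5/7, so
  g(x) = -5*x^2/7 - 11*x/5 - 99/35.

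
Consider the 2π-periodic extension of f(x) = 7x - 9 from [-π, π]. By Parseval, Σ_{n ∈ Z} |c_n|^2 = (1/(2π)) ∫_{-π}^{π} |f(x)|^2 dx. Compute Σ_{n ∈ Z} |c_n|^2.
Σ |c_n|^2 = 49π^2/3 + 81

Expand and integrate term by term over [-π, π]:
  ∫ (7x)^2 dx = 49·(2π^3/3); ∫ 2·7·(-9)·x dx = 0 (odd integrand); ∫ (-9)^2 dx = 81·2π.
So (1/(2π)) ∫_{-π}^{π} (7x - 9)^2 dx = 49π^2/3 + 81 = 49π^2/3 + 81.
Parseval ⇒ Σ |c_n|^2 = 49π^2/3 + 81.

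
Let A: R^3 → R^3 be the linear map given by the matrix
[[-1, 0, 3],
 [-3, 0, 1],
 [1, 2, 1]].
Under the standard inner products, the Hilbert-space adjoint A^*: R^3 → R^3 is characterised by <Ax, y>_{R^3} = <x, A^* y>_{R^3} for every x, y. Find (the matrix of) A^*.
A^* = A^T =
[[-1, -3, 1],
 [0, 0, 2],
 [3, 1, 1]]

For real matrices with standard dot products, the defining identity <Ax, y> = <x, A^* y> gives (Ax)^T y = x^T (A^*) y, i.e. x^T A^T y = x^T (A^*) y. Since this holds for all x, y, we must have A^* = A^T. Therefore
A^* =
[[-1, -3, 1],
 [0, 0, 2],
 [3, 1, 1]].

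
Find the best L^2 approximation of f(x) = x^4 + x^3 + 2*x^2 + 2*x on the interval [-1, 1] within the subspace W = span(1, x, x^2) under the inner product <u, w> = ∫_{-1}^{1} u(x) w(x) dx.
g(x) = 20*x^2/7 + 13*x/5 - 3/35

The best approximation g ∈ W is the orthogonal projection of f onto W. Writing g = a_0 + a_1 x + a_2 x^2, the coefficients solve the normal equations G · a = b where
  G_{ij} = <φ_i, φ_j> and b_i = <f, φ_i>, with φ_0 = 1, φ_1 = x, φ_2 = x^2.
G =
  [2, 0, 2/3]
  [0, 2/3, 0]
  [2/3, 0, 2/5],
b = (26/15, 26/15, 38/35).
Solving gives a_0 = -3/35, a_1 = 13/5, a_2 = 20/7, so
  g(x) = 20*x^2/7 + 13*x/5 - 3/35.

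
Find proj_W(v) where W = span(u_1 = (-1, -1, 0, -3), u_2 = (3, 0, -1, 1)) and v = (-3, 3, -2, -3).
proj_W(v) = (-207/85, -39/85, 56/85, -173/85)

Set up U = [u_1 | ... | u_2] ∈ R^(4×2). The projector onto W = col(U) is P = U (U^T U)^(-1) U^T.
Compute U^T U =
  [11, -6]
  [-6, 11],
and U^T v = (9, -10).
Solve U^T U · c = U^T v for the coefficients: c = (39/85, -56/85). The projection is proj_W(v) = U c.
Check: (v - proj_W(v)) · u_1 = 0  (should be 0).
Check: (v - proj_W(v)) · u_2 = 0  (should be 0).
Result: proj_W(v) = (-207/85, -39/85, 56/85, -173/85).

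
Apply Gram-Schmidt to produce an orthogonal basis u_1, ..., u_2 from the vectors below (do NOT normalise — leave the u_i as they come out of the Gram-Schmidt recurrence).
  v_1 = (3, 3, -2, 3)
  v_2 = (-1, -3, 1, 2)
Orthogonal basis:
  u_1 = (3, 3, -2, 3)
  u_2 = (-7/31, -69/31, 15/31, 86/31)

Apply the Gram-Schmidt recurrence
  u_1 = v_1
  u_i = v_i − Σ_{j<i} ((v_i · u_j) / (u_j · u_j)) · u_j.

Step by step this gives:
  u_1 = (3, 3, -2, 3)
  u_2 = (-7/31, -69/31, 15/31, 86/31)

Orthogonality check:
  u_2 · u_1 = 0 (should be 0)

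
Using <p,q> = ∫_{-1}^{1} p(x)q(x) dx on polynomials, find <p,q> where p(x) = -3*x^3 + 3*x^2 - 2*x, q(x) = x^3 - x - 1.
<p,q> = -118/105

Expand the product: p(x)·q(x) = -3*x^6 + 3*x^5 + x^4 - x^2 + 2*x.
∫_{-1}^{1} of each monomial x^k gives [2/(k+1) if k even, 0 if k odd]. Integrating term-by-term (or equivalently evaluating the antiderivative F(x) = -3*x^7/7 + x^6/2 + x^5/5 - x^3/3 + x^2 at the endpoints):
  F(1) − F(−1) = 197/210 − (433/210) = -118/105.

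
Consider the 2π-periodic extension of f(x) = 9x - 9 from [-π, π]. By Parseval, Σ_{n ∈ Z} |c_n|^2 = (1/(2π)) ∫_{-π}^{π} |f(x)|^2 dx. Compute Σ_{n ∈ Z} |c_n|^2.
Σ |c_n|^2 = 27π^2 + 81

Expand and integrate term by term over [-π, π]:
  ∫ (9x)^2 dx = 81·(2π^3/3); ∫ 2·9·(-9)·x dx = 0 (odd integrand); ∫ (-9)^2 dx = 81·2π.
So (1/(2π)) ∫_{-π}^{π} (9x - 9)^2 dx = 81π^2/3 + 81 = 27π^2 + 81.
Parseval ⇒ Σ |c_n|^2 = 27π^2 + 81.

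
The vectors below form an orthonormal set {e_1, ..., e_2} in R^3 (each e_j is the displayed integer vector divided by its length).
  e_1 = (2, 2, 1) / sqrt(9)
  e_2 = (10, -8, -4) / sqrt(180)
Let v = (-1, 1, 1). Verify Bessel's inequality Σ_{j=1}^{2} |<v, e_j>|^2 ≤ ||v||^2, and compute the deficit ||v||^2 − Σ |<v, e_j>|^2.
Σ |<v, e_j>|^2 = 14/5; ||v||^2 = 3; deficit = 1/5

Write each e_j = u_j / sqrt(<u_j, u_j>) where u_j is the displayed integer vector. Then <v, e_j> = <v, u_j> / sqrt(<u_j, u_j>), so |<v, e_j>|^2 = <v, u_j>^2 / <u_j, u_j>.
Coefficients: <v, e_1> = 1/sqrt(9), <v, e_2> = -22/sqrt(180).
Square and sum: Σ |<v, e_j>|^2 = 14/5.
Compute ||v||^2 = v·v = 3.
Deficit = 3 − 14/5 = 1/5 ≥ 0, confirming Bessel's inequality. (The deficit equals ||v − Σ <v,e_j> e_j||^2, the squared distance from v to span{e_j}.)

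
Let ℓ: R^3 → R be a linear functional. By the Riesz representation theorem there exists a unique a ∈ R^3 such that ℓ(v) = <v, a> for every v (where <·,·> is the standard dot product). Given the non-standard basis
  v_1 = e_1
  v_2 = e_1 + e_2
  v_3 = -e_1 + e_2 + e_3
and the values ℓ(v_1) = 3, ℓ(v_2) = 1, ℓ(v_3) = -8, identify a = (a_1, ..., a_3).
a = (3, -2, -3)

Write a = (a_1, ..., a_3) in the standard basis. For each basis vector v_i, ℓ(v_i) = <v_i, a> is a linear equation in the a_j's. Collect the n equations into a matrix system V a = ℓ, where row i of V is v_i (expressed in the standard basis). Since V is invertible (lower-triangular with 1s on the diagonal, up to permutation), solve by back-substitution:
  V =
[[1, 0, 0],
 [1, 1, 0],
 [-1, 1, 1]]
  V a = (3, 1, -8)
Solving gives a = (3, -2, -3).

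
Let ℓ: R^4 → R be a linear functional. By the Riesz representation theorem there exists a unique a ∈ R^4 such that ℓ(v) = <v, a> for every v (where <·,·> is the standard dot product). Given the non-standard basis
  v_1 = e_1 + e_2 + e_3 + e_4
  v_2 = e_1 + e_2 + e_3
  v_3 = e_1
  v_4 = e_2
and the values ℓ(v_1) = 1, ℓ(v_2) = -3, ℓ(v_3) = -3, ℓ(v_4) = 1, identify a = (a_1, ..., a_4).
a = (-3, 1, -1, 4)

Write a = (a_1, ..., a_4) in the standard basis. For each basis vector v_i, ℓ(v_i) = <v_i, a> is a linear equation in the a_j's. Collect the n equations into a matrix system V a = ℓ, where row i of V is v_i (expressed in the standard basis). Since V is invertible (lower-triangular with 1s on the diagonal, up to permutation), solve by back-substitution:
  V =
[[1, 1, 1, 1],
 [1, 1, 1, 0],
 [1, 0, 0, 0],
 [0, 1, 0, 0]]
  V a = (1, -3, -3, 1)
Solving gives a = (-3, 1, -1, 4).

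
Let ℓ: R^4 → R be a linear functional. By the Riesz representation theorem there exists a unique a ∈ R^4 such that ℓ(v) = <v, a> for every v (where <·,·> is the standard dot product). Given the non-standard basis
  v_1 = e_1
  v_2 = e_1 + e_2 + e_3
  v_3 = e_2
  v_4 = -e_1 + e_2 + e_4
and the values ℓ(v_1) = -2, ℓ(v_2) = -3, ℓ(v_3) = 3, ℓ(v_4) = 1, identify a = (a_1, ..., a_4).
a = (-2, 3, -4, -4)

Write a = (a_1, ..., a_4) in the standard basis. For each basis vector v_i, ℓ(v_i) = <v_i, a> is a linear equation in the a_j's. Collect the n equations into a matrix system V a = ℓ, where row i of V is v_i (expressed in the standard basis). Since V is invertible (lower-triangular with 1s on the diagonal, up to permutation), solve by back-substitution:
  V =
[[1, 0, 0, 0],
 [1, 1, 1, 0],
 [0, 1, 0, 0],
 [-1, 1, 0, 1]]
  V a = (-2, -3, 3, 1)
Solving gives a = (-2, 3, -4, -4).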